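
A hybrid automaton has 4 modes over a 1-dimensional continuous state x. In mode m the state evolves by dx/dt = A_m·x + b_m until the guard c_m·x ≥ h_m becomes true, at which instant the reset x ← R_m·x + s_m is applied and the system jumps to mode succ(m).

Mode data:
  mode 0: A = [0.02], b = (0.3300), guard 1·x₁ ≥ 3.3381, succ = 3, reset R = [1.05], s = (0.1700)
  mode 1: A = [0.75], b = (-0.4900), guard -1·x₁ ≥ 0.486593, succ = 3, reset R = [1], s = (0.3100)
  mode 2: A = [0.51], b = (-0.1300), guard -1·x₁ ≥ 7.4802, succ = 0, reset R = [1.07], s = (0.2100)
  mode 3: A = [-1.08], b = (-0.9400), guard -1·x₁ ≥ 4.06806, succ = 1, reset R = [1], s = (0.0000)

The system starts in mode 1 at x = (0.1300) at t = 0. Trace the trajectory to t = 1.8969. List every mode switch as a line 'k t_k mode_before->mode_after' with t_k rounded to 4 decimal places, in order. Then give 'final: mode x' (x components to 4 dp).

1 1.0380 1->3
final: 3 -0.5960

Mode 1: guard c·x = 0.4866 hit at Δt = 1.0380 (t = 1.0380), x⁻ = (-0.4866) → reset → x⁺ = (-0.1766), jump to mode 3
Mode 3: flow for 0.8589 to horizon, guard not reached → x = (-0.5960)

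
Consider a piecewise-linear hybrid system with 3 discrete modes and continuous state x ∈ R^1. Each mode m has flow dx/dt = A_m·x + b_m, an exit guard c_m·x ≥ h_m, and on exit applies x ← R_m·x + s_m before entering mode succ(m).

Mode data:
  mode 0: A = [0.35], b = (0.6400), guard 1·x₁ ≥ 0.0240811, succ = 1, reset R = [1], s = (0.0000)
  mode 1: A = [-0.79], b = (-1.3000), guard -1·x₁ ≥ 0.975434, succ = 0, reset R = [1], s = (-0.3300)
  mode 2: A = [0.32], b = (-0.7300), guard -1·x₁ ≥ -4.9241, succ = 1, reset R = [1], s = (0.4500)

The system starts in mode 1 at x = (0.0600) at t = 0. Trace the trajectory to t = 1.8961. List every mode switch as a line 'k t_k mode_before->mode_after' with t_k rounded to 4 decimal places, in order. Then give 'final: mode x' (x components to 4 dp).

Mode 1: guard c·x = 0.9754 hit at Δt = 1.1825 (t = 1.1825), x⁻ = (-0.9754) → reset → x⁺ = (-1.3054), jump to mode 0
Mode 0: flow for 0.7136 to horizon, guard not reached → x = (-1.1570)

1 1.1825 1->0
final: 0 -1.1570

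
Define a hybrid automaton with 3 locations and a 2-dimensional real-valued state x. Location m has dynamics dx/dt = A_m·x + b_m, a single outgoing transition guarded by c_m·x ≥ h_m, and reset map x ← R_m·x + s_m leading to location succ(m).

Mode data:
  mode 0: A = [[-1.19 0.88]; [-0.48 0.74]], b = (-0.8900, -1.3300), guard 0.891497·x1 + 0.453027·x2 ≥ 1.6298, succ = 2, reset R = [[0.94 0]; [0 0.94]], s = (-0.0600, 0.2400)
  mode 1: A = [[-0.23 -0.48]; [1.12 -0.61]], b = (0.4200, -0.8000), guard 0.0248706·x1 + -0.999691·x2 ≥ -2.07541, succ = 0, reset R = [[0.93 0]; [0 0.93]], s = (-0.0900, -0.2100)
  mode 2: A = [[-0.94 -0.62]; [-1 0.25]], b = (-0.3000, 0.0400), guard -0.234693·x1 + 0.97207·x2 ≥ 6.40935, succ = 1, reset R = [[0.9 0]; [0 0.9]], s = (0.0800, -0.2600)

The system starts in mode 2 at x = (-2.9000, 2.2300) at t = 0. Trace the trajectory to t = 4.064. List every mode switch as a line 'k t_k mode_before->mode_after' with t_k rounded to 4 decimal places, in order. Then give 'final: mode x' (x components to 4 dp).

Mode 2: guard c·x = 6.4093 hit at Δt = 0.9495 (t = 0.9495), x⁻ = (-3.0233, 5.8636) → reset → x⁺ = (-2.6410, 5.0172), jump to mode 1
Mode 1: guard c·x = -2.0754 hit at Δt = 0.4948 (t = 1.4443), x⁻ = (-2.9279, 2.0032) → reset → x⁺ = (-2.8130, 1.6530), jump to mode 0
Mode 0: guard c·x = 1.6298 hit at Δt = 1.4510 (t = 2.8953), x⁻ = (0.3891, 2.8318) → reset → x⁺ = (0.3058, 2.9019), jump to mode 2
Mode 2: flow for 1.1687 to horizon, guard not reached → x = (-1.8183, 4.9858)

1 0.9495 2->1
2 1.4443 1->0
3 2.8953 0->2
final: 2 -1.8183 4.9858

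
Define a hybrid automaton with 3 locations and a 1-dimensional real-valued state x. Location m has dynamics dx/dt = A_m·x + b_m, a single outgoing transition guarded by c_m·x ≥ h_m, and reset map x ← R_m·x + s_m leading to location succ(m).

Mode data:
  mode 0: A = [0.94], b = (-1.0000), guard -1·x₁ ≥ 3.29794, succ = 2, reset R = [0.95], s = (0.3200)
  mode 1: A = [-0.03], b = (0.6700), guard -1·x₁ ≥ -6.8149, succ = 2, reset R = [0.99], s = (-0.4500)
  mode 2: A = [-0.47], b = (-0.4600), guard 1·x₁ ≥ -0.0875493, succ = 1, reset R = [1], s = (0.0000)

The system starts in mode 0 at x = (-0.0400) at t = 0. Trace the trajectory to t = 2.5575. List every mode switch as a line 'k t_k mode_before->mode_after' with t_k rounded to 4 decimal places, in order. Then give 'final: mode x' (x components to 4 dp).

1 1.4618 0->2
final: 2 -2.0748

Mode 0: guard c·x = 3.2979 hit at Δt = 1.4618 (t = 1.4618), x⁻ = (-3.2979) → reset → x⁺ = (-2.8130), jump to mode 2
Mode 2: flow for 1.0957 to horizon, guard not reached → x = (-2.0748)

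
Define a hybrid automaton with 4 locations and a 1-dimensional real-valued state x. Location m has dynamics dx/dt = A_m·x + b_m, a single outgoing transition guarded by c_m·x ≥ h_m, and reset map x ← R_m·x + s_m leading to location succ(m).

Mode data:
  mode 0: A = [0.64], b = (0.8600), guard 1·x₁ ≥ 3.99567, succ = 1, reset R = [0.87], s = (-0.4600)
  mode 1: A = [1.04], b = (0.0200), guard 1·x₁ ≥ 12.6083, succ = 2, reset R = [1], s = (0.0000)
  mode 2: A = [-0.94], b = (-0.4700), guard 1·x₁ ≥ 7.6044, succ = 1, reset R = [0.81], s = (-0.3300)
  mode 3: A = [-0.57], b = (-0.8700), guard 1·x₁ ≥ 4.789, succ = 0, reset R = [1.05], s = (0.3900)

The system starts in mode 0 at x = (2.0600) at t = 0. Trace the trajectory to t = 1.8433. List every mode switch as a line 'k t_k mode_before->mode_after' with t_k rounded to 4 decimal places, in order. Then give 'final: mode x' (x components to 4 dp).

Mode 0: guard c·x = 3.9957 hit at Δt = 0.7035 (t = 0.7035), x⁻ = (3.9957) → reset → x⁺ = (3.0162), jump to mode 1
Mode 1: flow for 1.1398 to horizon, guard not reached → x = (9.9127)

1 0.7035 0->1
final: 1 9.9127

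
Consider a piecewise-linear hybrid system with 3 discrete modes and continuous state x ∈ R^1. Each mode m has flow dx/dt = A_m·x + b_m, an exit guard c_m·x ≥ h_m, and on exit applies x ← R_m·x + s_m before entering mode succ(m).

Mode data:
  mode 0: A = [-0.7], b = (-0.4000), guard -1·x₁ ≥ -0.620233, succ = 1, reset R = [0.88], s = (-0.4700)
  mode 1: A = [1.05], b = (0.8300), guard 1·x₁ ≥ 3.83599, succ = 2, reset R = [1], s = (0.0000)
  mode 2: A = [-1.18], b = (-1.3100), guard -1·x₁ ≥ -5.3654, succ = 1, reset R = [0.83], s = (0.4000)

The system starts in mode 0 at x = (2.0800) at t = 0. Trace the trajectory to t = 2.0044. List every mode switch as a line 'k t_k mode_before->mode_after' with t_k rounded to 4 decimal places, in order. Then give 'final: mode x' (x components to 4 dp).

Mode 0: guard c·x = -0.6202 hit at Δt = 1.1425 (t = 1.1425), x⁻ = (0.6202) → reset → x⁺ = (0.0758), jump to mode 1
Mode 1: flow for 0.8619 to horizon, guard not reached → x = (1.3509)

1 1.1425 0->1
final: 1 1.3509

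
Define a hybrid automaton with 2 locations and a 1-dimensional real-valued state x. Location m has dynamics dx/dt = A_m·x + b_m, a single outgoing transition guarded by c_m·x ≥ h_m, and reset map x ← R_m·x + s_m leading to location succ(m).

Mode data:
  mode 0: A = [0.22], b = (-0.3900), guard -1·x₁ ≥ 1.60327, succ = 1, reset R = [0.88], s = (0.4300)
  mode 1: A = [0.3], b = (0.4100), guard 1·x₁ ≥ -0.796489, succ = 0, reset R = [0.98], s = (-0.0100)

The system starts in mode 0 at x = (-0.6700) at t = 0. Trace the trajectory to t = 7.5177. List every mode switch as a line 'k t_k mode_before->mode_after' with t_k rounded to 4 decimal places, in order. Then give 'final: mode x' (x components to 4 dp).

1 1.4708 0->1
2 2.7730 1->0
3 4.0248 0->1
4 5.3270 1->0
5 6.5788 0->1
final: 1 -0.8554

Mode 0: guard c·x = 1.6033 hit at Δt = 1.4708 (t = 1.4708), x⁻ = (-1.6033) → reset → x⁺ = (-0.9809), jump to mode 1
Mode 1: guard c·x = -0.7965 hit at Δt = 1.3022 (t = 2.7730), x⁻ = (-0.7965) → reset → x⁺ = (-0.7906), jump to mode 0
Mode 0: guard c·x = 1.6033 hit at Δt = 1.2518 (t = 4.0248), x⁻ = (-1.6033) → reset → x⁺ = (-0.9809), jump to mode 1
Mode 1: guard c·x = -0.7965 hit at Δt = 1.3022 (t = 5.3270), x⁻ = (-0.7965) → reset → x⁺ = (-0.7906), jump to mode 0
Mode 0: guard c·x = 1.6033 hit at Δt = 1.2518 (t = 6.5788), x⁻ = (-1.6033) → reset → x⁺ = (-0.9809), jump to mode 1
Mode 1: flow for 0.9389 to horizon, guard not reached → x = (-0.8554)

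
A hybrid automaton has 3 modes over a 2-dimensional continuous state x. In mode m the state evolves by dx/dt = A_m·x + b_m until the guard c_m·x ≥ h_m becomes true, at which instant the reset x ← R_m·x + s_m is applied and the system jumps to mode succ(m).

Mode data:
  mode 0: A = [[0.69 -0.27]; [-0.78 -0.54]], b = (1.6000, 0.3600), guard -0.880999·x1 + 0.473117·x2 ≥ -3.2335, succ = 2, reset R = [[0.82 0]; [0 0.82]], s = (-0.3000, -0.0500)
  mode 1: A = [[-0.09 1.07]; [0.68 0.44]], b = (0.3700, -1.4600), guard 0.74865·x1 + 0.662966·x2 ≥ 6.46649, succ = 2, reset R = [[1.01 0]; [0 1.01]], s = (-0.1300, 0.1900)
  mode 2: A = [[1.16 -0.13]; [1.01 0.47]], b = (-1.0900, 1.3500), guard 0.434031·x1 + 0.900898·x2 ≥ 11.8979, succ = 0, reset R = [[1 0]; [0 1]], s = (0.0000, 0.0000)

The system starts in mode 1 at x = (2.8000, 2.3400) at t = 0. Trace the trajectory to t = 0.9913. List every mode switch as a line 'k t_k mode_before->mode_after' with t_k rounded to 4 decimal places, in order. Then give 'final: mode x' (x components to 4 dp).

1 0.6829 1->2
final: 2 6.4413 7.2867

Mode 1: guard c·x = 6.4665 hit at Δt = 0.6829 (t = 0.6829), x⁻ = (5.0555, 4.0450) → reset → x⁺ = (4.9760, 4.2755), jump to mode 2
Mode 2: flow for 0.3084 to horizon, guard not reached → x = (6.4413, 7.2867)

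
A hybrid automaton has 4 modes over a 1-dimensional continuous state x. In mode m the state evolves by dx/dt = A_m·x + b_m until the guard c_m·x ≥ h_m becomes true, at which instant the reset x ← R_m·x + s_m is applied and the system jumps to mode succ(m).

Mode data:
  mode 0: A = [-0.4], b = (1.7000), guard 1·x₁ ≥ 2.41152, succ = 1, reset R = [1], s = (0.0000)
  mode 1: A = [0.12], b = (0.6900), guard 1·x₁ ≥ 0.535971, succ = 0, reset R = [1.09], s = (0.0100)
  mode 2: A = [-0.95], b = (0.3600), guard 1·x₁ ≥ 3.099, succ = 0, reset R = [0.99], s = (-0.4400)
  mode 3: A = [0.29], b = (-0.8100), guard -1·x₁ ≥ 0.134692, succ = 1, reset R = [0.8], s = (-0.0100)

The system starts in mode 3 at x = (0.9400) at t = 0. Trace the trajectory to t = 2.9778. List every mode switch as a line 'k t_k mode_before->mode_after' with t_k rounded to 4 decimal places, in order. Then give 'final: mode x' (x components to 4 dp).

Mode 3: guard c·x = 0.1347 hit at Δt = 1.5772 (t = 1.5772), x⁻ = (-0.1347) → reset → x⁺ = (-0.1178), jump to mode 1
Mode 1: guard c·x = 0.5360 hit at Δt = 0.9151 (t = 2.4923), x⁻ = (0.5360) → reset → x⁺ = (0.5942), jump to mode 0
Mode 0: flow for 0.4855 to horizon, guard not reached → x = (1.2395)

1 1.5772 3->1
2 2.4923 1->0
final: 0 1.2395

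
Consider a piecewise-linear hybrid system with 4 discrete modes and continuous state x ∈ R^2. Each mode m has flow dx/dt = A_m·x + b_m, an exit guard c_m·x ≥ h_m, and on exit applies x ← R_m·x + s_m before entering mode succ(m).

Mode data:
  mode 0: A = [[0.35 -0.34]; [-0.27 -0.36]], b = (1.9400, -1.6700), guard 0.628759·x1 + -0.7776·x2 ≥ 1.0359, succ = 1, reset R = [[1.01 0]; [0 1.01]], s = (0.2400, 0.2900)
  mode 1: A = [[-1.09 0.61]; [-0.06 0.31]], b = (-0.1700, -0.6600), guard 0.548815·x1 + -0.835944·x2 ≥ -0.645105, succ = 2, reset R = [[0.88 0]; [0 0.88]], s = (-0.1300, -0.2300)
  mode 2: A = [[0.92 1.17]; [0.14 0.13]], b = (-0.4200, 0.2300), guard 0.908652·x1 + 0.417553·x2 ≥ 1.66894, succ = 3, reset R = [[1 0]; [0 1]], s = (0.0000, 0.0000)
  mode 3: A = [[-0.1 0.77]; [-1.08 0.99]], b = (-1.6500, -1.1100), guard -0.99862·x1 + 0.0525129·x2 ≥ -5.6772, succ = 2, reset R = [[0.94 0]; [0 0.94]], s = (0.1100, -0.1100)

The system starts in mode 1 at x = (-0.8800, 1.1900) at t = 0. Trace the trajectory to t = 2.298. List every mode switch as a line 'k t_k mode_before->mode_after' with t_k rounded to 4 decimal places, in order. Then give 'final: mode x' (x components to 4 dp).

1 1.1914 1->2
final: 2 0.3065 0.8250

Mode 1: guard c·x = -0.6451 hit at Δt = 1.1914 (t = 1.1914), x⁻ = (0.0412, 0.7987) → reset → x⁺ = (-0.0938, 0.4729), jump to mode 2
Mode 2: flow for 1.1066 to horizon, guard not reached → x = (0.3065, 0.8250)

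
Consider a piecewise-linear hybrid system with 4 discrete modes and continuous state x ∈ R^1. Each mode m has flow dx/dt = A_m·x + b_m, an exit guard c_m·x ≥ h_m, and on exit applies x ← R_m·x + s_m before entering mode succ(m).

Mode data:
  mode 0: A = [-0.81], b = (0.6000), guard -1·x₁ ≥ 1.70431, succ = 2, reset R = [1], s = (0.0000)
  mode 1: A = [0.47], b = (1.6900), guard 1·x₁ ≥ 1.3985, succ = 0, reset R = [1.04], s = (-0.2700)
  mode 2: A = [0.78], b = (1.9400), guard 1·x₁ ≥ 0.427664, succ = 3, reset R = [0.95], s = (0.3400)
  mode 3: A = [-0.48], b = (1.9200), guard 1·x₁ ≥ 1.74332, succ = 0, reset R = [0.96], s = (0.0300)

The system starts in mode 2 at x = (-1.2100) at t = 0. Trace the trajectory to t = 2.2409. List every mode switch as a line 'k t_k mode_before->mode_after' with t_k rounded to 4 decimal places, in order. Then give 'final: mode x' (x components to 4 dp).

1 1.0579 2->3
2 1.8202 3->0
final: 0 1.4255

Mode 2: guard c·x = 0.4277 hit at Δt = 1.0579 (t = 1.0579), x⁻ = (0.4277) → reset → x⁺ = (0.7463), jump to mode 3
Mode 3: guard c·x = 1.7433 hit at Δt = 0.7623 (t = 1.8202), x⁻ = (1.7433) → reset → x⁺ = (1.7036), jump to mode 0
Mode 0: flow for 0.4207 to horizon, guard not reached → x = (1.4255)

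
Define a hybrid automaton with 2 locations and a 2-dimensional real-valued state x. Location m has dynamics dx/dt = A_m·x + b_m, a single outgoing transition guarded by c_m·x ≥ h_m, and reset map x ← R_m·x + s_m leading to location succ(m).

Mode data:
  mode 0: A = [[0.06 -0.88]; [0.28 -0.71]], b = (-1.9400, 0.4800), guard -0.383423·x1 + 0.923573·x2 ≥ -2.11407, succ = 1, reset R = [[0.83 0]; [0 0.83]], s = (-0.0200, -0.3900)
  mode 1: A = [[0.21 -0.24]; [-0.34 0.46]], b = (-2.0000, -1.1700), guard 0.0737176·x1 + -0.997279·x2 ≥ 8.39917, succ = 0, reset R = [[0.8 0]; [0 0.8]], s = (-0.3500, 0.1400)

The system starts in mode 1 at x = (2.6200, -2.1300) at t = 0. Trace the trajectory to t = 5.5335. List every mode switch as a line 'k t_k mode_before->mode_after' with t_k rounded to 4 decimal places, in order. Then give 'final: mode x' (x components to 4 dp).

Mode 1: guard c·x = 8.3992 hit at Δt = 1.4770 (t = 1.4770), x⁻ = (2.0724, -8.2689) → reset → x⁺ = (1.3079, -6.4751), jump to mode 0
Mode 0: guard c·x = -2.1141 hit at Δt = 1.5080 (t = 2.9850), x⁻ = (3.0447, -1.0250) → reset → x⁺ = (2.5071, -1.2407), jump to mode 1
Mode 1: guard c·x = 8.3992 hit at Δt = 1.8876 (t = 4.8726), x⁻ = (1.3790, -8.3202) → reset → x⁺ = (0.7532, -6.5161), jump to mode 0
Mode 0: flow for 0.6609 to horizon, guard not reached → x = (2.4166, -3.5587)

1 1.4770 1->0
2 2.9850 0->1
3 4.8726 1->0
final: 0 2.4166 -3.5587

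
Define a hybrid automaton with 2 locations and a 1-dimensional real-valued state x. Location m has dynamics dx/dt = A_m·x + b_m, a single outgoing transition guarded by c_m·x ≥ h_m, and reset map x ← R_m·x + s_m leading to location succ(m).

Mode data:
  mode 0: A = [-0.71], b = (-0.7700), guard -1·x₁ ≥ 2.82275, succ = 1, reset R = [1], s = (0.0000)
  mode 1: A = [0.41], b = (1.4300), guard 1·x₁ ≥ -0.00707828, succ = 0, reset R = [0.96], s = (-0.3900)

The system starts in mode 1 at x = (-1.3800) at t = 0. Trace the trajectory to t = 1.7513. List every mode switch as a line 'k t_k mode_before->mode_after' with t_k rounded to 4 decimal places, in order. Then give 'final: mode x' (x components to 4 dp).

1 1.2234 1->0
final: 0 -0.6118

Mode 1: guard c·x = -0.0071 hit at Δt = 1.2234 (t = 1.2234), x⁻ = (-0.0071) → reset → x⁺ = (-0.3968), jump to mode 0
Mode 0: flow for 0.5279 to horizon, guard not reached → x = (-0.6118)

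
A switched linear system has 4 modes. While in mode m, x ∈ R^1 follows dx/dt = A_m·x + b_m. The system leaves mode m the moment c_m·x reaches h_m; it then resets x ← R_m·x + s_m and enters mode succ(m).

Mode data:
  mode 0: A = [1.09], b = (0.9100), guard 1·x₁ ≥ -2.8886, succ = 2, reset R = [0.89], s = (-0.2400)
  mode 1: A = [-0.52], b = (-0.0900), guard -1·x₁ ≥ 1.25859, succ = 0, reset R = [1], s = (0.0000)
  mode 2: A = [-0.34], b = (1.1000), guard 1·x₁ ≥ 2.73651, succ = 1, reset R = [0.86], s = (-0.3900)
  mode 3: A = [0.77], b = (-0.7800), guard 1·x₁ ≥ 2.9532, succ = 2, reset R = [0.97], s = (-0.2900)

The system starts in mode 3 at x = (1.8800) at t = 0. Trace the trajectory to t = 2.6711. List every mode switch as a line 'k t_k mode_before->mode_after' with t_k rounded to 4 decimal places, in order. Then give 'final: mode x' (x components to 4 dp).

1 1.0461 3->2
2 1.8729 2->1
final: 1 1.2376

Mode 3: guard c·x = 2.9532 hit at Δt = 1.0461 (t = 1.0461), x⁻ = (2.9532) → reset → x⁺ = (2.5746), jump to mode 2
Mode 2: guard c·x = 2.7365 hit at Δt = 0.8268 (t = 1.8729), x⁻ = (2.7365) → reset → x⁺ = (1.9634), jump to mode 1
Mode 1: flow for 0.7982 to horizon, guard not reached → x = (1.2376)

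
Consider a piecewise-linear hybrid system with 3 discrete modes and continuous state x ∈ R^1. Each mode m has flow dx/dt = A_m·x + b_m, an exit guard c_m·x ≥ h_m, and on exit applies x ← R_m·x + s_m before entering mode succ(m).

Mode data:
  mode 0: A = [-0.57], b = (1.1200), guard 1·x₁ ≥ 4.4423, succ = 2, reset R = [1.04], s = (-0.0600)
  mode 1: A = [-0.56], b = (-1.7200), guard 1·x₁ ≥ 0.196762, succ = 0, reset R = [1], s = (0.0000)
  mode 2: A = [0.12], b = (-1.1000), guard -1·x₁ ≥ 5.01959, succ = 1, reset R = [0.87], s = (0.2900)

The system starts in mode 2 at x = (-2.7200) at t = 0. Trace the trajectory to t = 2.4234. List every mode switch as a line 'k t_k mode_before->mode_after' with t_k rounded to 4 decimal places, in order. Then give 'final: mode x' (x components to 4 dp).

Mode 2: guard c·x = 5.0196 hit at Δt = 1.4738 (t = 1.4738), x⁻ = (-5.0196) → reset → x⁺ = (-4.0770), jump to mode 1
Mode 1: flow for 0.9496 to horizon, guard not reached → x = (-3.6623)

1 1.4738 2->1
final: 1 -3.6623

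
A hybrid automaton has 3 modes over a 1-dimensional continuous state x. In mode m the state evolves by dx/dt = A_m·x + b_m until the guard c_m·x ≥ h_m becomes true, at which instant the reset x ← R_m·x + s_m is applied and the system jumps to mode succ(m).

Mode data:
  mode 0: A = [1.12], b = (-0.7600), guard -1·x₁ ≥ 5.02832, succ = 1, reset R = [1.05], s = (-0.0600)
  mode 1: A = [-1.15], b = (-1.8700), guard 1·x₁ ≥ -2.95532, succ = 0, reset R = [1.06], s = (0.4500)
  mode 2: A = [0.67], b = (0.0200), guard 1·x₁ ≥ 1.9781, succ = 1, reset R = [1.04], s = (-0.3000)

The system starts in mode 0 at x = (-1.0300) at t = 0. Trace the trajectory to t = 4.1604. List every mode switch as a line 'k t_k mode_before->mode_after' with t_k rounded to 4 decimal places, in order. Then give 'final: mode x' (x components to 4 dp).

Mode 0: guard c·x = 5.0283 hit at Δt = 1.0768 (t = 1.0768), x⁻ = (-5.0283) → reset → x⁺ = (-5.3397), jump to mode 1
Mode 1: guard c·x = -2.9553 hit at Δt = 0.8934 (t = 1.9702), x⁻ = (-2.9553) → reset → x⁺ = (-2.6826), jump to mode 0
Mode 0: guard c·x = 5.0283 hit at Δt = 0.4727 (t = 2.4429), x⁻ = (-5.0283) → reset → x⁺ = (-5.3397), jump to mode 1
Mode 1: guard c·x = -2.9553 hit at Δt = 0.8934 (t = 3.3363), x⁻ = (-2.9553) → reset → x⁺ = (-2.6826), jump to mode 0
Mode 0: guard c·x = 5.0283 hit at Δt = 0.4727 (t = 3.8089), x⁻ = (-5.0283) → reset → x⁺ = (-5.3397), jump to mode 1
Mode 1: flow for 0.3515 to horizon, guard not reached → x = (-4.1050)

1 1.0768 0->1
2 1.9702 1->0
3 2.4429 0->1
4 3.3363 1->0
5 3.8089 0->1
final: 1 -4.1050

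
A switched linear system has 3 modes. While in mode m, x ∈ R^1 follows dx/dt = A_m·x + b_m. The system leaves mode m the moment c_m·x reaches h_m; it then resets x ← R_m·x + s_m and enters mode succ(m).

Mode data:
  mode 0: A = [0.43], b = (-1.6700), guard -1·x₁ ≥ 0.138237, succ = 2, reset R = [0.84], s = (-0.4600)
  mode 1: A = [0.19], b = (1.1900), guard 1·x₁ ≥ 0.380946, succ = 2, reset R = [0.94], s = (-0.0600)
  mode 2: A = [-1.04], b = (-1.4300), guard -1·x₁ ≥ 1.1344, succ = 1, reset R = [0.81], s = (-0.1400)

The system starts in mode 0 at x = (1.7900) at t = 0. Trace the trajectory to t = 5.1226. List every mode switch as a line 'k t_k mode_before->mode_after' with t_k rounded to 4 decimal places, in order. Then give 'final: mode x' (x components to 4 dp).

1 1.5182 0->2
2 2.6721 2->1
3 3.9576 1->2
final: 2 -0.8769

Mode 0: guard c·x = 0.1382 hit at Δt = 1.5182 (t = 1.5182), x⁻ = (-0.1382) → reset → x⁺ = (-0.5761), jump to mode 2
Mode 2: guard c·x = 1.1344 hit at Δt = 1.1539 (t = 2.6721), x⁻ = (-1.1344) → reset → x⁺ = (-1.0589), jump to mode 1
Mode 1: guard c·x = 0.3809 hit at Δt = 1.2855 (t = 3.9576), x⁻ = (0.3809) → reset → x⁺ = (0.2981), jump to mode 2
Mode 2: flow for 1.1650 to horizon, guard not reached → x = (-0.8769)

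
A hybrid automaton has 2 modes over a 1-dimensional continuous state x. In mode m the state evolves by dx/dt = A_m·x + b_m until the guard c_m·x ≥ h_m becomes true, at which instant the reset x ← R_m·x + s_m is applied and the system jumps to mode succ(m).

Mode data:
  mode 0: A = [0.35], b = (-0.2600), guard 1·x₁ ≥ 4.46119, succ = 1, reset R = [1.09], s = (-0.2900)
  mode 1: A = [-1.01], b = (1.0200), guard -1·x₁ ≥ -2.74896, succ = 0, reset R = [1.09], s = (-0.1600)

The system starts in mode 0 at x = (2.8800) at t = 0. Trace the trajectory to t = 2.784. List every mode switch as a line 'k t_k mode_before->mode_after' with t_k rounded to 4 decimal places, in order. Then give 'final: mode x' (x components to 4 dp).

1 1.5823 0->1
2 2.2924 1->0
final: 0 3.2294

Mode 0: guard c·x = 4.4612 hit at Δt = 1.5823 (t = 1.5823), x⁻ = (4.4612) → reset → x⁺ = (4.5727), jump to mode 1
Mode 1: guard c·x = -2.7490 hit at Δt = 0.7101 (t = 2.2924), x⁻ = (2.7490) → reset → x⁺ = (2.8364), jump to mode 0
Mode 0: flow for 0.4916 to horizon, guard not reached → x = (3.2294)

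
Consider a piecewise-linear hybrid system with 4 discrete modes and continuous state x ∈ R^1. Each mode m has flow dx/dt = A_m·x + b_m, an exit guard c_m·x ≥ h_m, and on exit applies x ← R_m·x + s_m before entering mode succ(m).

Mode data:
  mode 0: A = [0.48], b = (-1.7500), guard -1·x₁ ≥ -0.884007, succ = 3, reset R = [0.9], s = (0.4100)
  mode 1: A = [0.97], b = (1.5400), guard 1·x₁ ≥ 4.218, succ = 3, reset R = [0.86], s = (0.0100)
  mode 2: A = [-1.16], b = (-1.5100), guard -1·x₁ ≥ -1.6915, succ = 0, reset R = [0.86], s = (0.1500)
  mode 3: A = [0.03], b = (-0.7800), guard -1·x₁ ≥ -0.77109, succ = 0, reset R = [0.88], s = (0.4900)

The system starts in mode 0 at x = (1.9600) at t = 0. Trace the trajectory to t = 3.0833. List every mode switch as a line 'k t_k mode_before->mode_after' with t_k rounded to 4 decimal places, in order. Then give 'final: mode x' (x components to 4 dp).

Mode 0: guard c·x = -0.8840 hit at Δt = 1.0284 (t = 1.0284), x⁻ = (0.8840) → reset → x⁺ = (1.2056), jump to mode 3
Mode 3: guard c·x = -0.7711 hit at Δt = 0.5791 (t = 1.6075), x⁻ = (0.7711) → reset → x⁺ = (1.1686), jump to mode 0
Mode 0: guard c·x = -0.8840 hit at Δt = 0.2265 (t = 1.8340), x⁻ = (0.8840) → reset → x⁺ = (1.2056), jump to mode 3
Mode 3: guard c·x = -0.7711 hit at Δt = 0.5791 (t = 2.4131), x⁻ = (0.7711) → reset → x⁺ = (1.1686), jump to mode 0
Mode 0: guard c·x = -0.8840 hit at Δt = 0.2265 (t = 2.6397), x⁻ = (0.8840) → reset → x⁺ = (1.2056), jump to mode 3
Mode 3: flow for 0.4436 to horizon, guard not reached → x = (0.8734)

1 1.0284 0->3
2 1.6075 3->0
3 1.8340 0->3
4 2.4131 3->0
5 2.6397 0->3
final: 3 0.8734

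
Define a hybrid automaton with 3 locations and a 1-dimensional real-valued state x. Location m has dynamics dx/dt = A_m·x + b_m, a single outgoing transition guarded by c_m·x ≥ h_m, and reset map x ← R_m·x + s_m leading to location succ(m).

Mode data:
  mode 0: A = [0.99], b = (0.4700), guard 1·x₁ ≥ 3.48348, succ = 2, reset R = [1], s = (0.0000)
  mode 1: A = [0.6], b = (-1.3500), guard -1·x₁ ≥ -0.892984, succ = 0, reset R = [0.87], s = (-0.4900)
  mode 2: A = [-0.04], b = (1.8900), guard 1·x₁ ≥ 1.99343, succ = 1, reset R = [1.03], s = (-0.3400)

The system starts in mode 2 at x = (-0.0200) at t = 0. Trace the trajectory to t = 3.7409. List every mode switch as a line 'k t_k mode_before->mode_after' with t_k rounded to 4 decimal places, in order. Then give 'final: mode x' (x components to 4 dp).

Mode 2: guard c·x = 1.9934 hit at Δt = 1.0882 (t = 1.0882), x⁻ = (1.9934) → reset → x⁺ = (1.7132), jump to mode 1
Mode 1: guard c·x = -0.8930 hit at Δt = 1.5458 (t = 2.6340), x⁻ = (0.8930) → reset → x⁺ = (0.2869), jump to mode 0
Mode 0: flow for 1.1069 to horizon, guard not reached → x = (1.8038)

1 1.0882 2->1
2 2.6340 1->0
final: 0 1.8038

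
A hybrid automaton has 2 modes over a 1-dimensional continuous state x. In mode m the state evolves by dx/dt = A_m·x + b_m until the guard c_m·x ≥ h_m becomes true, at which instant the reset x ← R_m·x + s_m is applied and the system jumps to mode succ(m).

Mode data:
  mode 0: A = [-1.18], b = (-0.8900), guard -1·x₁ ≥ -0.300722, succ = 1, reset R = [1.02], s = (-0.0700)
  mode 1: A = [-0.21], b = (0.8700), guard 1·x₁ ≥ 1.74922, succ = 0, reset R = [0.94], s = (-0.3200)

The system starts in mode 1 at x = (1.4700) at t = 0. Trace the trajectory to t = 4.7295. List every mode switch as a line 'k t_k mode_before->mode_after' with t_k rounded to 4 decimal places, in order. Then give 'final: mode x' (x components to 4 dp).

Mode 1: guard c·x = 1.7492 hit at Δt = 0.5254 (t = 0.5254), x⁻ = (1.7492) → reset → x⁺ = (1.3243), jump to mode 0
Mode 0: guard c·x = -0.3007 hit at Δt = 0.5747 (t = 1.1001), x⁻ = (0.3007) → reset → x⁺ = (0.2367), jump to mode 1
Mode 1: guard c·x = 1.7492 hit at Δt = 2.3321 (t = 3.4322), x⁻ = (1.7492) → reset → x⁺ = (1.3243), jump to mode 0
Mode 0: guard c·x = -0.3007 hit at Δt = 0.5747 (t = 4.0069), x⁻ = (0.3007) → reset → x⁺ = (0.2367), jump to mode 1
Mode 1: flow for 0.7226 to horizon, guard not reached → x = (0.7867)

1 0.5254 1->0
2 1.1001 0->1
3 3.4322 1->0
4 4.0069 0->1
final: 1 0.7867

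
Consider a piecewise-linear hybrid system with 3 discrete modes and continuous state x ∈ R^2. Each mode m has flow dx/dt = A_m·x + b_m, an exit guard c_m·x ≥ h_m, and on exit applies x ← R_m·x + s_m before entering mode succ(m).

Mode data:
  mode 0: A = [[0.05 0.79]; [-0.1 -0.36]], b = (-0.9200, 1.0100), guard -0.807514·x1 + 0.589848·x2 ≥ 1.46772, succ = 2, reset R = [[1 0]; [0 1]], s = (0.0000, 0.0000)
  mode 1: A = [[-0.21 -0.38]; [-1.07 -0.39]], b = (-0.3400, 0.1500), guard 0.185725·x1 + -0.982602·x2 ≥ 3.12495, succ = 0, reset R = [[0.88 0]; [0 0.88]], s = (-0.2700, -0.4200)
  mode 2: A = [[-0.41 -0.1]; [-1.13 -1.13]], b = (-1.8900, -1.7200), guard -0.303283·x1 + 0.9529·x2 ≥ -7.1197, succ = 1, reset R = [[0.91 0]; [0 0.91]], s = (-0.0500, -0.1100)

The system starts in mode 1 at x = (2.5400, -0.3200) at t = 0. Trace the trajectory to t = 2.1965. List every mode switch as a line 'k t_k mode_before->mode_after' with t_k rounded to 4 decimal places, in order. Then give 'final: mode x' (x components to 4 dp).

1 1.4803 1->0
final: 0 -0.1515 -1.6014

Mode 1: guard c·x = 3.1250 hit at Δt = 1.4803 (t = 1.4803), x⁻ = (2.2717, -2.7509) → reset → x⁺ = (1.7291, -2.8408), jump to mode 0
Mode 0: flow for 0.7162 to horizon, guard not reached → x = (-0.1515, -1.6014)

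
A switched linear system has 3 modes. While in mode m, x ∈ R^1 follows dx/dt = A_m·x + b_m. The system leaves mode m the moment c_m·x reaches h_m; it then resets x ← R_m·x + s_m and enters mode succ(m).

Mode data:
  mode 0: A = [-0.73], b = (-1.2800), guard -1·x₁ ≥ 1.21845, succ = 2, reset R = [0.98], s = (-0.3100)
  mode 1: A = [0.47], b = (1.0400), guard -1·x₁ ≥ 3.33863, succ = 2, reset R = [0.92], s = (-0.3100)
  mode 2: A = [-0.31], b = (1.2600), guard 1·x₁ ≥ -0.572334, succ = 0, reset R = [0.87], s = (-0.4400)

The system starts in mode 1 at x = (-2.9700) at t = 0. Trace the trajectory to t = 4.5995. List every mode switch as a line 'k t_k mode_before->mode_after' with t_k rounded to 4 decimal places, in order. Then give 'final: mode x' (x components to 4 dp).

1 0.8439 1->2
2 2.3718 2->0
3 2.9493 0->2
4 3.5400 2->0
5 4.1175 0->2
final: 2 -0.7312

Mode 1: guard c·x = 3.3386 hit at Δt = 0.8439 (t = 0.8439), x⁻ = (-3.3386) → reset → x⁺ = (-3.3815), jump to mode 2
Mode 2: guard c·x = -0.5723 hit at Δt = 1.5279 (t = 2.3718), x⁻ = (-0.5723) → reset → x⁺ = (-0.9379), jump to mode 0
Mode 0: guard c·x = 1.2185 hit at Δt = 0.5775 (t = 2.9493), x⁻ = (-1.2185) → reset → x⁺ = (-1.5041), jump to mode 2
Mode 2: guard c·x = -0.5723 hit at Δt = 0.5907 (t = 3.5400), x⁻ = (-0.5723) → reset → x⁺ = (-0.9379), jump to mode 0
Mode 0: guard c·x = 1.2185 hit at Δt = 0.5775 (t = 4.1175), x⁻ = (-1.2184) → reset → x⁺ = (-1.5041), jump to mode 2
Mode 2: flow for 0.4820 to horizon, guard not reached → x = (-0.7312)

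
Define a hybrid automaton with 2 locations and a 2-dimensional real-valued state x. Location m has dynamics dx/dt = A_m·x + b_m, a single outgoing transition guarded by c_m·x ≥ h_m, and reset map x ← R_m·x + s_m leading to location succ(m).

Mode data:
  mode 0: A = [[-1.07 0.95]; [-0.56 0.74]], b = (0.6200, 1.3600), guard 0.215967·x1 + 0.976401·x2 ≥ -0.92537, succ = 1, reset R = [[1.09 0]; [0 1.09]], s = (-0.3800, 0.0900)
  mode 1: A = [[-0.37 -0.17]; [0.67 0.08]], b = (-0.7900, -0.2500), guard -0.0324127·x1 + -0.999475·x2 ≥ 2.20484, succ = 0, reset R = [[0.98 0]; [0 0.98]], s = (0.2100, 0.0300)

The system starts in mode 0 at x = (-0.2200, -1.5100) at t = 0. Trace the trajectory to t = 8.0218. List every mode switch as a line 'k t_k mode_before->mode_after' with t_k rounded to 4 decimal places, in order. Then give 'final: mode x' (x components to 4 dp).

Mode 0: guard c·x = -0.9254 hit at Δt = 0.9923 (t = 0.9923), x⁻ = (-0.3804, -0.8636) → reset → x⁺ = (-0.7946, -0.8513), jump to mode 1
Mode 1: guard c·x = 2.2048 hit at Δt = 1.3132 (t = 2.3055), x⁻ = (-1.0389, -2.1723) → reset → x⁺ = (-0.8081, -2.0989), jump to mode 0
Mode 0: guard c·x = -0.9254 hit at Δt = 1.8781 (t = 4.1836), x⁻ = (-0.6628, -0.8011) → reset → x⁺ = (-1.1025, -0.7832), jump to mode 1
Mode 1: guard c·x = 2.2048 hit at Δt = 1.1879 (t = 5.3715), x⁻ = (-1.2236, -2.1663) → reset → x⁺ = (-0.9891, -2.0930), jump to mode 0
Mode 0: guard c·x = -0.9254 hit at Δt = 1.7319 (t = 7.1034), x⁻ = (-0.6863, -0.7959) → reset → x⁺ = (-1.1280, -0.7776), jump to mode 1
Mode 1: flow for 0.9184 to horizon, guard not reached → x = (-1.2424, -1.8424)

1 0.9923 0->1
2 2.3055 1->0
3 4.1836 0->1
4 5.3715 1->0
5 7.1034 0->1
final: 1 -1.2424 -1.8424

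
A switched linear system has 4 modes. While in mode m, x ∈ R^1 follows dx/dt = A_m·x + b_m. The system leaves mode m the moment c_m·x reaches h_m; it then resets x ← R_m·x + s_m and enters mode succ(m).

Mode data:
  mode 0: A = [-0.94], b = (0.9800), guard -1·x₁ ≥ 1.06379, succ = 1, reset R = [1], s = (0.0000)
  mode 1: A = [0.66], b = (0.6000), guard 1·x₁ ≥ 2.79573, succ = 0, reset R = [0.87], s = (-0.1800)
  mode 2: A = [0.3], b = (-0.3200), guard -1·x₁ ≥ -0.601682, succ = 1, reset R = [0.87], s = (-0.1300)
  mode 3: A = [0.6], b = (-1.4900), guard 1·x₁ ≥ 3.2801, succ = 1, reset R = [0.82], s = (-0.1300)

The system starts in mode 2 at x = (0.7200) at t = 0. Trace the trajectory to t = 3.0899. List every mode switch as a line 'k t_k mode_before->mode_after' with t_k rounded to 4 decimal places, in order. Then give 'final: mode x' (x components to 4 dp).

Mode 2: guard c·x = -0.6017 hit at Δt = 0.9788 (t = 0.9788), x⁻ = (0.6017) → reset → x⁺ = (0.3935), jump to mode 1
Mode 1: guard c·x = 2.7957 hit at Δt = 1.5838 (t = 2.5626), x⁻ = (2.7957) → reset → x⁺ = (2.2523), jump to mode 0
Mode 0: flow for 0.5273 to horizon, guard not reached → x = (1.7795)

1 0.9788 2->1
2 2.5626 1->0
final: 0 1.7795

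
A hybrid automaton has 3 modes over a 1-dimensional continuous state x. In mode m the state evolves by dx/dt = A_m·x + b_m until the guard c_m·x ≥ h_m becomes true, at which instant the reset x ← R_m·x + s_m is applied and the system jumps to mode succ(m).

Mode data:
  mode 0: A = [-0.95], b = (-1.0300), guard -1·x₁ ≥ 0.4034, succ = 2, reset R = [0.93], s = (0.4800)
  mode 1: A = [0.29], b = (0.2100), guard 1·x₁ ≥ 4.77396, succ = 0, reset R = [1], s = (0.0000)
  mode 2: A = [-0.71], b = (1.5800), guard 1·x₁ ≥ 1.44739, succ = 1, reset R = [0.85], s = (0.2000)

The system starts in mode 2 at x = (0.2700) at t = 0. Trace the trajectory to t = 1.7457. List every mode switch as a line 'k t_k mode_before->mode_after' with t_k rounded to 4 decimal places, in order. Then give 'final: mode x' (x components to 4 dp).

1 1.2981 2->1
final: 1 1.7289

Mode 2: guard c·x = 1.4474 hit at Δt = 1.2981 (t = 1.2981), x⁻ = (1.4474) → reset → x⁺ = (1.4303), jump to mode 1
Mode 1: flow for 0.4476 to horizon, guard not reached → x = (1.7289)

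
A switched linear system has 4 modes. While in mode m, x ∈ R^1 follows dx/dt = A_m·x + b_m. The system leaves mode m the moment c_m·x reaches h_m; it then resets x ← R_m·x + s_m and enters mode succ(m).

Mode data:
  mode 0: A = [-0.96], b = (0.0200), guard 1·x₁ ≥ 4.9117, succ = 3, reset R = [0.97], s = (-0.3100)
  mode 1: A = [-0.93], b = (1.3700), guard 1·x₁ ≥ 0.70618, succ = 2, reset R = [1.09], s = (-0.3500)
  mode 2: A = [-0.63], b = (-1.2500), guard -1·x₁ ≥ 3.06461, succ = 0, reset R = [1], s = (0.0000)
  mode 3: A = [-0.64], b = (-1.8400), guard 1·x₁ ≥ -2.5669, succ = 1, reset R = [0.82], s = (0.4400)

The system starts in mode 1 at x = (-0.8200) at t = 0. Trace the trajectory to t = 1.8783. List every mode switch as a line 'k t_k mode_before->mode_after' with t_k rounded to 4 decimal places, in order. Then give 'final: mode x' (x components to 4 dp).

1 1.1777 1->2
final: 2 -0.4381

Mode 1: guard c·x = 0.7062 hit at Δt = 1.1777 (t = 1.1777), x⁻ = (0.7062) → reset → x⁺ = (0.4197), jump to mode 2
Mode 2: flow for 0.7006 to horizon, guard not reached → x = (-0.4381)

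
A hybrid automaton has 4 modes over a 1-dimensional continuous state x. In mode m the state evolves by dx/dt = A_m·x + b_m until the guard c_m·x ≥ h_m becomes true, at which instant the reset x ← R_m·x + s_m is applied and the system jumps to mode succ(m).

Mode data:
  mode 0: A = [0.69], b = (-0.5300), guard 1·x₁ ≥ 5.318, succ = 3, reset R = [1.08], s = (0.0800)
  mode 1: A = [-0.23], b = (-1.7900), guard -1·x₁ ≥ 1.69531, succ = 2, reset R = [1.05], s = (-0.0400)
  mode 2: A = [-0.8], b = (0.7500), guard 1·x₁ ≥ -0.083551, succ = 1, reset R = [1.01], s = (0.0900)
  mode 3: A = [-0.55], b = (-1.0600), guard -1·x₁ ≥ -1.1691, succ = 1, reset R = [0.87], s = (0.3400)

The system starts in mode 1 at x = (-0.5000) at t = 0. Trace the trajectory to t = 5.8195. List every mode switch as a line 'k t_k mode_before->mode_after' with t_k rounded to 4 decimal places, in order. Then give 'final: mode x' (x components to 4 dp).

Mode 1: guard c·x = 1.6953 hit at Δt = 0.7795 (t = 0.7795), x⁻ = (-1.6953) → reset → x⁺ = (-1.8201), jump to mode 2
Mode 2: guard c·x = -0.0836 hit at Δt = 1.2419 (t = 2.0214), x⁻ = (-0.0836) → reset → x⁺ = (0.0056), jump to mode 1
Mode 1: guard c·x = 1.6953 hit at Δt = 1.0713 (t = 3.0927), x⁻ = (-1.6953) → reset → x⁺ = (-1.8201), jump to mode 2
Mode 2: guard c·x = -0.0836 hit at Δt = 1.2419 (t = 4.3346), x⁻ = (-0.0836) → reset → x⁺ = (0.0056), jump to mode 1
Mode 1: guard c·x = 1.6953 hit at Δt = 1.0713 (t = 5.4060), x⁻ = (-1.6953) → reset → x⁺ = (-1.8201), jump to mode 2
Mode 2: flow for 0.4135 to horizon, guard not reached → x = (-1.0434)

1 0.7795 1->2
2 2.0214 2->1
3 3.0927 1->2
4 4.3346 2->1
5 5.4060 1->2
final: 2 -1.0434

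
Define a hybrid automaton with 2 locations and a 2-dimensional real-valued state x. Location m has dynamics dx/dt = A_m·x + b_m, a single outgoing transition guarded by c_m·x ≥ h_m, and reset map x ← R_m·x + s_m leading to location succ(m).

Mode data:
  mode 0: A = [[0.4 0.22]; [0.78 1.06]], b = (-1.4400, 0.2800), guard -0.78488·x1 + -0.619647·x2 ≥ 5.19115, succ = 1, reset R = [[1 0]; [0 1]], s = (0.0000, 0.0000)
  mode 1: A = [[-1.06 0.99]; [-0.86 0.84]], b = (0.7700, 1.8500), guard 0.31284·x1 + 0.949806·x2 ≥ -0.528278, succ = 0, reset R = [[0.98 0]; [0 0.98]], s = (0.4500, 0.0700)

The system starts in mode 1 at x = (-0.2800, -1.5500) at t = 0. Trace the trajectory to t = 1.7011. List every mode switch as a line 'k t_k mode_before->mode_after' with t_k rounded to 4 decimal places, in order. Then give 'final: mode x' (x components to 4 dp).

Mode 1: guard c·x = -0.5283 hit at Δt = 0.8711 (t = 0.8711), x⁻ = (-0.2334, -0.4793) → reset → x⁺ = (0.2213, -0.3997), jump to mode 0
Mode 0: flow for 0.8300 to horizon, guard not reached → x = (-1.2275, -0.9557)

1 0.8711 1->0
final: 0 -1.2275 -0.9557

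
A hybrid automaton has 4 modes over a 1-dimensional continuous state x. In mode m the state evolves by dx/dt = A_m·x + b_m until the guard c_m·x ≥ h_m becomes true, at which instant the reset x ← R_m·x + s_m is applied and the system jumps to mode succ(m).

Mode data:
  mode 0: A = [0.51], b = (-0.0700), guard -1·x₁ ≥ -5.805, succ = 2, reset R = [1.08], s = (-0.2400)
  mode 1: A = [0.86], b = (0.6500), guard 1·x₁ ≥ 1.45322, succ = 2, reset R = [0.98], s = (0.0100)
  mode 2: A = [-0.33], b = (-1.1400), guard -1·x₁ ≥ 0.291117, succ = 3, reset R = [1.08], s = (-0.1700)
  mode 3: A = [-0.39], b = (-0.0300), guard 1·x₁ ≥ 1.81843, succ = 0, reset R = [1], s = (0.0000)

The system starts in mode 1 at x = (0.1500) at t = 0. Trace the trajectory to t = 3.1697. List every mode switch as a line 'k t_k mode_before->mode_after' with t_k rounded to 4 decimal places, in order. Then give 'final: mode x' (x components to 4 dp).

Mode 1: guard c·x = 1.4532 hit at Δt = 1.0366 (t = 1.0366), x⁻ = (1.4532) → reset → x⁺ = (1.4342), jump to mode 2
Mode 2: guard c·x = 0.2911 hit at Δt = 1.3190 (t = 2.3556), x⁻ = (-0.2911) → reset → x⁺ = (-0.4844), jump to mode 3
Mode 3: flow for 0.8141 to horizon, guard not reached → x = (-0.3736)

1 1.0366 1->2
2 2.3556 2->3
final: 3 -0.3736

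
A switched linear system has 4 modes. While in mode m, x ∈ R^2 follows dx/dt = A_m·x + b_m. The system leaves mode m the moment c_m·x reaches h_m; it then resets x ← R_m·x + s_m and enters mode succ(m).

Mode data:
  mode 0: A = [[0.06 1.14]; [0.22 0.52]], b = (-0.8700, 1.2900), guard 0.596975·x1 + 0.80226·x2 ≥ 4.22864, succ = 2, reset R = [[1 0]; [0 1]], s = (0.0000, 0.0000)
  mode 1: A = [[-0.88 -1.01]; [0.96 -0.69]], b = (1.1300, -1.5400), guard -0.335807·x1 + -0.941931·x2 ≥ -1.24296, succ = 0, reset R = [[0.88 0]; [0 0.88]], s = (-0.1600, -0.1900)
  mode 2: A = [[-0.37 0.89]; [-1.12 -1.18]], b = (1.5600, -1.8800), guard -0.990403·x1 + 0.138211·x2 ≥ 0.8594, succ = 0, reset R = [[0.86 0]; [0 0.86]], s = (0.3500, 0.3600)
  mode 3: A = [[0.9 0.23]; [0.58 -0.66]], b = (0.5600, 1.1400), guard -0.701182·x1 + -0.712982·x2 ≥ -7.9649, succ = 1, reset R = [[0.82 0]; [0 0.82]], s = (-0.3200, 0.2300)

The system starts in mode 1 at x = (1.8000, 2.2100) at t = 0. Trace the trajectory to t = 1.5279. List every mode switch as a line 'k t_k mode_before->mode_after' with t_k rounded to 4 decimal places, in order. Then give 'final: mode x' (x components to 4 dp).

1 0.7144 1->0
final: 0 1.2734 2.6053

Mode 1: guard c·x = -1.2430 hit at Δt = 0.7144 (t = 0.7144), x⁻ = (0.7063, 1.0678) → reset → x⁺ = (0.4615, 0.7497), jump to mode 0
Mode 0: flow for 0.8135 to horizon, guard not reached → x = (1.2734, 2.6053)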